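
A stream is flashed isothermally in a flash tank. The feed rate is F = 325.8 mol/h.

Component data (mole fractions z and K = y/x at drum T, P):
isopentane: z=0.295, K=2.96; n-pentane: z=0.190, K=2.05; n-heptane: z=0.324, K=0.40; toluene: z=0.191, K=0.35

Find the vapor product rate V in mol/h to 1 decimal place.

Rachford–Rice: g(ψ) = Σ zᵢ(Kᵢ−1)/(1+ψ(Kᵢ−1)) = 0.
Check two-phase: ΣzᵢKᵢ = 1.459 > 1 and Σzᵢ/Kᵢ = 1.548 > 1, so g(0) = 0.459 > 0 and g(1) = -0.548 < 0.
Newton iteration, ψ⁰ = 0.59:
  ψ = 0.590: g = -0.1110, g' = -0.815 → ψ = 0.454
  ψ = 0.454: g = -0.0022, g' = -0.796 → ψ = 0.451
Converged at ψ = 0.451.
Then V = ψ·F = 0.4512·325.8 = 147.0 mol/h and L = F − V = 178.8 mol/h.

V = 147.0 mol/h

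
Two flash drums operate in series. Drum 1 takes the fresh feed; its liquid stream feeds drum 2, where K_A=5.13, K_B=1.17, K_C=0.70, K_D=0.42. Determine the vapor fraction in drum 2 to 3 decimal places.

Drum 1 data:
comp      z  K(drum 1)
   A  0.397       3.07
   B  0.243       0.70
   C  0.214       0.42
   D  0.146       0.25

Drum 1:
Rachford–Rice: g(ψ₁) = Σ zᵢ(Kᵢ−1)/(1+ψ₁(Kᵢ−1)) = 0.
Feasibility: ΣzᵢKᵢ = 1.515, Σzᵢ/Kᵢ = 1.570 — both > 1, two phases present.
Iterate (Newton) starting at ψ₁ = 0.5:
  ψ₁ = 0.500: g = -0.0320, g' = -0.794 → ψ₁ = 0.460
Converged at ψ₁ = 0.460.
Drum-1 compositions:
  A: x = 0.203, y = 0.624
  B: x = 0.282, y = 0.197
  C: x = 0.292, y = 0.123
  D: x = 0.223, y = 0.056
Drum-2 feed = drum-1 liquid: z₂ = (0.2034, 0.2819, 0.2918, 0.2229).
Drum 2:
Newton–Raphson from ψ₂ = 0.5:
  ψ₂ = 0.500: g = 0.0331, g' = -0.561 → ψ₂ = 0.559
  ψ₂ = 0.559: g = 0.0011, g' = -0.526 → ψ₂ = 0.561
Converged at ψ₂ = 0.561.
  A: x = 0.061, y = 0.314
  B: x = 0.257, y = 0.301
  C: x = 0.351, y = 0.246
  D: x = 0.330, y = 0.139

V/F (drum 2) = 0.561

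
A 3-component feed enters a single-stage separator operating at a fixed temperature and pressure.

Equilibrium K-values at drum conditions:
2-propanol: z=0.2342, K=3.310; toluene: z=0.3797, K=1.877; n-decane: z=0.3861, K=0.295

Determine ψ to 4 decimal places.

Material balance + equilibrium reduce to Σ zᵢ(Kᵢ−1)/(1+ψ(Kᵢ−1)) = 0.
Check two-phase: ΣzᵢKᵢ = 1.6018 > 1 and Σzᵢ/Kᵢ = 1.5819 > 1, so g(0) = 0.6018 > 0 and g(1) = -0.5819 < 0.
Iterate (Newton) starting at ψ = 0.54:
  ψ = 0.5400: g = 0.02717, g' = -0.8823 → ψ = 0.5708
  ψ = 0.5708: g = -0.00025, g' = -0.8995 → ψ = 0.5705
Converged at ψ = 0.5705.

ψ = 0.5705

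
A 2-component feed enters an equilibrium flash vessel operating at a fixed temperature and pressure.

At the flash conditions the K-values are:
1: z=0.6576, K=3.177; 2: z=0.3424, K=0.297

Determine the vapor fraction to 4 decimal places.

Let ψ = V/F and solve Σ zᵢ(Kᵢ−1)/(1+ψ(Kᵢ−1)) = 0.
g(0) = ΣzᵢKᵢ − 1 = 1.1909 and g(1) = 1 − Σzᵢ/Kᵢ = -0.3598, so a root lies in (0, 1).
Binary case is linear: z₁(K₁−1)(1+ψ(K₂−1)) + z₂(K₂−1)(1+ψ(K₁−1)) = 0
⇒ ψ = [z₁(K₁−1)+z₂(K₂−1)] / [−(K₁−1)(K₂−1)] = 1.19089/1.53043 = 0.7781

ψ = 0.7781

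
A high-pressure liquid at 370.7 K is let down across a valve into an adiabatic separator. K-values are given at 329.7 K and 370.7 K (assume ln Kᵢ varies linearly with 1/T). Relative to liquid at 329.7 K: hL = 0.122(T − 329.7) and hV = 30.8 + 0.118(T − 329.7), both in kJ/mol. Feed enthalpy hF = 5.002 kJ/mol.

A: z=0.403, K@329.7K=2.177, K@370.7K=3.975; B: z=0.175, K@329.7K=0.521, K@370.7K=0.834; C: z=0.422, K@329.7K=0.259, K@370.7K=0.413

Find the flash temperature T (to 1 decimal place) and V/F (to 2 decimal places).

T = 332.6 K, V/F = 0.15

Adiabatic flash: solve Rachford–Rice at each trial T, then check hF = ψ·hV(T) + (1−ψ)·hL(T).
  T = 329.7 K: K = (2.177, 0.521, 0.259), RR gives ψ = 0.098, H_out = 3.024 kJ/mol
  T = 370.7 K: K = (3.975, 0.834, 0.413), RR gives ψ = 0.620, H_out = 23.983 kJ/mol
  T = 350.2 K: K = (2.994, 0.668, 0.332), RR gives ψ = 0.394, H_out = 14.615 kJ/mol
  T = 339.9 K: K = (2.563, 0.592, 0.294), RR gives ψ = 0.264, H_out = 9.355 kJ/mol
  T = 334.8 K: K = (2.365, 0.556, 0.276), RR gives ψ = 0.187, H_out = 6.388 kJ/mol
  T = 332.2 K: K = (2.268, 0.538, 0.267), RR gives ψ = 0.144, H_out = 4.733 kJ/mol
  T = 333.5 K: K = (2.316, 0.547, 0.272), RR gives ψ = 0.166, H_out = 5.575 kJ/mol
Linear interpolation between T = 332.2 (H_out = 4.733) and T = 333.5 (H_out = 5.575) on hF = 5.002 gives T ≈ 332.6 K, at which ψ = 0.15.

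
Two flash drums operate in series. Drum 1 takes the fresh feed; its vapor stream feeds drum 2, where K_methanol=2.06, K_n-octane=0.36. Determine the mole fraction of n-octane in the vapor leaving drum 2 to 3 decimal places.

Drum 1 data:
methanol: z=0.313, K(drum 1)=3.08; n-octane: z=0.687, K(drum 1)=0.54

Drum 1:
Material balance + equilibrium reduce to Σ zᵢ(Kᵢ−1)/(1+ψ₁(Kᵢ−1)) = 0.
Feasibility: ΣzᵢKᵢ = 1.335, Σzᵢ/Kᵢ = 1.374 — both > 1, two phases present.
Binary case is linear: z₁(K₁−1)(1+ψ₁(K₂−1)) + z₂(K₂−1)(1+ψ₁(K₁−1)) = 0
⇒ ψ₁ = [z₁(K₁−1)+z₂(K₂−1)] / [−(K₁−1)(K₂−1)] = 0.3350/0.9568 = 0.350
Drum-1 compositions:
  methanol: x = 0.181, y = 0.558
  n-octane: x = 0.819, y = 0.442
Drum-2 feed = drum-1 vapor: z₂ = (0.5578, 0.4422).
Drum 2:
Material balance + equilibrium reduce to Σ zᵢ(Kᵢ−1)/(1+ψ₂(Kᵢ−1)) = 0.
Check two-phase: ΣzᵢKᵢ = 1.308 > 1 and Σzᵢ/Kᵢ = 1.499 > 1, so g(0) = 0.308 > 0 and g(1) = -0.499 < 0.
Binary case is linear: z₁(K₁−1)(1+ψ₂(K₂−1)) + z₂(K₂−1)(1+ψ₂(K₁−1)) = 0
⇒ ψ₂ = [z₁(K₁−1)+z₂(K₂−1)] / [−(K₁−1)(K₂−1)] = 0.3083/0.6784 = 0.454
  methanol: x = 0.376, y = 0.776
  n-octane: x = 0.624, y = 0.224

y_n-octane (drum 2) = 0.224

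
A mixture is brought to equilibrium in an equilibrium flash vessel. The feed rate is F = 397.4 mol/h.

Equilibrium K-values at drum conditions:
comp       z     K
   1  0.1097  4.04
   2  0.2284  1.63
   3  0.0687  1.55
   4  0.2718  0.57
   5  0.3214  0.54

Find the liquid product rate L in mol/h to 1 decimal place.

L = 260.5 mol/h

Material balance + equilibrium reduce to Σ zᵢ(Kᵢ−1)/(1+V/F(Kᵢ−1)) = 0.
g(0) = ΣzᵢKᵢ − 1 = 0.2504 and g(1) = 1 − Σzᵢ/Kᵢ = -0.2836, so a root lies in (0, 1).
Newton iteration, V/F⁰ = 0.37:
  V/F = 0.3700: g = -0.01212, g' = -0.4684 → V/F = 0.3441
  V/F = 0.3441: g = 0.00019, g' = -0.4833 → V/F = 0.3445
Converged at V/F = 0.3445.
Then V = V/F·F = 0.3445·397.4 = 136.9 mol/h and L = F − V = 260.5 mol/h.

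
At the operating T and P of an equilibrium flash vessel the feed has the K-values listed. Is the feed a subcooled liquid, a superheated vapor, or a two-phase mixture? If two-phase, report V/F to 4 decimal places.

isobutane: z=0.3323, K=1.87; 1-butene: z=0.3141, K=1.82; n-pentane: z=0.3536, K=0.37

ΣzᵢKᵢ = 1.3239; Σzᵢ/Kᵢ = 1.3060.
Both exceed 1, so a two-phase solution exists.
Rachford–Rice: g(ψ) = Σ zᵢ(Kᵢ−1)/(1+ψ(Kᵢ−1)) = 0.
Newton iteration, ψ⁰ = 0.52:
  ψ = 0.5200: g = 0.04832, g' = -0.5334 → ψ = 0.6106
  ψ = 0.6106: g = -0.00159, g' = -0.5717 → ψ = 0.6078
Converged at ψ = 0.6078.

two-phase, V/F = 0.6078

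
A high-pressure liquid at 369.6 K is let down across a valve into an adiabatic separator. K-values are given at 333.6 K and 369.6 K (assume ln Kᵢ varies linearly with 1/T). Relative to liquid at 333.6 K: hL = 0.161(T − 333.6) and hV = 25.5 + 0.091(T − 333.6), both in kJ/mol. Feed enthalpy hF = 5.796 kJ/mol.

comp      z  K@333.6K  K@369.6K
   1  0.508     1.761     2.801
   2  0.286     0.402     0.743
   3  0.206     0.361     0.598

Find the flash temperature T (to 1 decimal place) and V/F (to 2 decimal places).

Adiabatic flash: solve Rachford–Rice at each trial T, then check hF = ψ·hV(T) + (1−ψ)·hL(T).
  T = 333.6 K: K = (1.761, 0.402, 0.361), RR gives ψ = 0.179, H_out = 4.569 kJ/mol
  T = 369.6 K: K = (2.801, 0.743, 0.598), RR gives ψ = 1.000, H_out = 28.776 kJ/mol
  T = 351.6 K: K = (2.247, 0.555, 0.471), RR gives ψ = 0.660, H_out = 18.890 kJ/mol
  T = 342.6 K: K = (1.996, 0.474, 0.414), RR gives ψ = 0.427, H_out = 12.069 kJ/mol
  T = 338.1 K: K = (1.876, 0.437, 0.387), RR gives ψ = 0.308, H_out = 8.486 kJ/mol
  T = 335.9 K: K = (1.819, 0.420, 0.374), RR gives ψ = 0.247, H_out = 6.626 kJ/mol
Linear interpolation between T = 333.6 (H_out = 4.569) and T = 335.9 (H_out = 6.626) on hF = 5.796 gives T ≈ 335.0 K, at which ψ = 0.22.

T = 335.0 K, V/F = 0.22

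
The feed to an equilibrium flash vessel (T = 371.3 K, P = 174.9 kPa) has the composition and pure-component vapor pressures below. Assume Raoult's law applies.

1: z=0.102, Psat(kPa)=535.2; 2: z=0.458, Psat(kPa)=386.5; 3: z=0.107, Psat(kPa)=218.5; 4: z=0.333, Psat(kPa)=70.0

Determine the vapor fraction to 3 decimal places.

Raoult's law: Kᵢ = Pᵢˢᵃᵗ/P = Pᵢˢᵃᵗ/174.9.
  K_1 = 535.2/174.9 = 3.06003, K_2 = 386.5/174.9 = 2.20983, K_3 = 218.5/174.9 = 1.24929, K_4 = 70.0/174.9 = 0.40023
Material balance + equilibrium reduce to Σ zᵢ(Kᵢ−1)/(1+ψ(Kᵢ−1)) = 0.
Check two-phase: ΣzᵢKᵢ = 1.591 > 1 and Σzᵢ/Kᵢ = 1.158 > 1, so g(0) = 0.591 > 0 and g(1) = -0.158 < 0.
Iterate (Newton) starting at ψ = 0.47:
  ψ = 0.470: g = 0.2058, g' = -0.622 → ψ = 0.801
  ψ = 0.801: g = -0.0014, g' = -0.683 → ψ = 0.799
Converged at ψ = 0.799.

ψ = 0.799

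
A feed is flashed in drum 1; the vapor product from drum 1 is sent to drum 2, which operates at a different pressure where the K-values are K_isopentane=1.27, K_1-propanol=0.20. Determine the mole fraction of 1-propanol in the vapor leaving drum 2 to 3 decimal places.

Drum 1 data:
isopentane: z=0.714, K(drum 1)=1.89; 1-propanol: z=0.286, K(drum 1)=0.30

Drum 1:
Newton–Raphson from ψ₁ = 0.66:
  ψ₁ = 0.660: g = 0.0282, g' = -0.709 → ψ₁ = 0.700
  ψ₁ = 0.700: g = -0.0009, g' = -0.753 → ψ₁ = 0.699
Converged at ψ₁ = 0.699.
Drum-1 compositions:
  isopentane: x = 0.440, y = 0.832
  1-propanol: x = 0.560, y = 0.168
Drum-2 feed = drum-1 vapor: z₂ = (0.8321, 0.1679).
Drum 2:
Let ψ₂ = V/F and solve Σ zᵢ(Kᵢ−1)/(1+ψ₂(Kᵢ−1)) = 0.
Feasibility: ΣzᵢKᵢ = 1.090, Σzᵢ/Kᵢ = 1.495 — both > 1, two phases present.
Binary case is linear: z₁(K₁−1)(1+ψ₂(K₂−1)) + z₂(K₂−1)(1+ψ₂(K₁−1)) = 0
⇒ ψ₂ = [z₁(K₁−1)+z₂(K₂−1)] / [−(K₁−1)(K₂−1)] = 0.0903/0.2160 = 0.418
  isopentane: x = 0.748, y = 0.950
  1-propanol: x = 0.252, y = 0.050

y_1-propanol (drum 2) = 0.050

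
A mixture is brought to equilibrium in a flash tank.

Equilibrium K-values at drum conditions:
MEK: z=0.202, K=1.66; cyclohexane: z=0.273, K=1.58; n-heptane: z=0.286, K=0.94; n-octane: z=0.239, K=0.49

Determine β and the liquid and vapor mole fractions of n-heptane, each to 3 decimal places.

β = 0.685, x_n-heptane = 0.298, y_n-heptane = 0.280

Material balance + equilibrium reduce to Σ zᵢ(Kᵢ−1)/(1+β(Kᵢ−1)) = 0.
Feasibility: ΣzᵢKᵢ = 1.153, Σzᵢ/Kᵢ = 1.086 — both > 1, two phases present.
Iterate (Newton) starting at β = 0.57:
  β = 0.570: g = 0.0263, g' = -0.223 → β = 0.688
  β = 0.688: g = -0.0008, g' = -0.237 → β = 0.685
Converged at β = 0.685.
Compositions from xᵢ = zᵢ/(1+β(Kᵢ−1)), yᵢ = Kᵢxᵢ:
  MEK: x = 0.139, y = 0.231
  cyclohexane: x = 0.195, y = 0.309
  n-heptane: x = 0.298, y = 0.280
  n-octane: x = 0.367, y = 0.180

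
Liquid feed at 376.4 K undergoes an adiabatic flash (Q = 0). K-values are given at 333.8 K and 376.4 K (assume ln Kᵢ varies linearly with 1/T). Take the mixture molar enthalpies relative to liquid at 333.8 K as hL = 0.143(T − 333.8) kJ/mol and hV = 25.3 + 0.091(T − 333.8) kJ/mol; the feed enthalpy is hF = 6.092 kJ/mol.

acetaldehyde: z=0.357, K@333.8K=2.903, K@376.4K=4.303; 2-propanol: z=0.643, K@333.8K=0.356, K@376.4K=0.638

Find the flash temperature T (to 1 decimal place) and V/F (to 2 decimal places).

Adiabatic flash: solve Rachford–Rice at each trial T, then check hF = ψ·hV(T) + (1−ψ)·hL(T).
  T = 333.8 K: K = (2.903, 0.356), RR gives ψ = 0.216, H_out = 5.476 kJ/mol
  T = 376.4 K: K = (4.303, 0.638), RR gives ψ = 0.792, H_out = 24.364 kJ/mol
  T = 355.1 K: K = (3.576, 0.485), RR gives ψ = 0.444, H_out = 13.778 kJ/mol
  T = 344.5 K: K = (3.234, 0.418), RR gives ψ = 0.325, H_out = 9.582 kJ/mol
  T = 339.1 K: K = (3.065, 0.386), RR gives ψ = 0.270, H_out = 7.513 kJ/mol
  T = 336.5 K: K = (2.985, 0.371), RR gives ψ = 0.244, H_out = 6.517 kJ/mol
  T = 335.1 K: K = (2.942, 0.363), RR gives ψ = 0.230, H_out = 5.979 kJ/mol
Linear interpolation between T = 335.1 (H_out = 5.979) and T = 336.5 (H_out = 6.517) on hF = 6.092 gives T ≈ 335.4 K, at which ψ = 0.23.

T = 335.4 K, V/F = 0.23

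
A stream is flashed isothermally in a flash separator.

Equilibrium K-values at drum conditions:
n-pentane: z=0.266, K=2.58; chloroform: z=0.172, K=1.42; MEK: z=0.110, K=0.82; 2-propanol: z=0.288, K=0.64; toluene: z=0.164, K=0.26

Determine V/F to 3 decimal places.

V/F = 0.409

Newton iteration, V/F⁰ = 0.5:
  V/F = 0.500: g = -0.0463, g' = -0.514 → V/F = 0.410
  V/F = 0.410: g = -0.0005, g' = -0.507 → V/F = 0.409
Converged at V/F = 0.409.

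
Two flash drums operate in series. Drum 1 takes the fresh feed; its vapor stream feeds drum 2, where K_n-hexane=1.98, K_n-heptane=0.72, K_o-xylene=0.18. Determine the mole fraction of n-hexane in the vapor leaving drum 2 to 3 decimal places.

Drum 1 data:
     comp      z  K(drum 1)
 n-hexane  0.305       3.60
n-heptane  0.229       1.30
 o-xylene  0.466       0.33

Drum 1:
Iterate (Newton) starting at ψ₁ = 0.5:
  ψ₁ = 0.500: g = -0.0650, g' = -0.878 → ψ₁ = 0.426
Converged at ψ₁ = 0.426.
Drum-1 compositions:
  n-hexane: x = 0.145, y = 0.521
  n-heptane: x = 0.203, y = 0.264
  o-xylene: x = 0.652, y = 0.215
Drum-2 feed = drum-1 vapor: z₂ = (0.5208, 0.2639, 0.2153).
Drum 2:
Material balance + equilibrium reduce to Σ zᵢ(Kᵢ−1)/(1+ψ₂(Kᵢ−1)) = 0.
Check two-phase: ΣzᵢKᵢ = 1.260 > 1 and Σzᵢ/Kᵢ = 1.826 > 1, so g(0) = 0.260 > 0 and g(1) = -0.826 < 0.
Newton–Raphson from ψ₂ = 0.5:
  ψ₂ = 0.500: g = -0.0426, g' = -0.669 → ψ₂ = 0.436
  ψ₂ = 0.436: g = -0.0016, g' = -0.623 → ψ₂ = 0.434
Converged at ψ₂ = 0.434.
  n-hexane: x = 0.365, y = 0.724
  n-heptane: x = 0.300, y = 0.216
  o-xylene: x = 0.334, y = 0.060

y_n-hexane (drum 2) = 0.724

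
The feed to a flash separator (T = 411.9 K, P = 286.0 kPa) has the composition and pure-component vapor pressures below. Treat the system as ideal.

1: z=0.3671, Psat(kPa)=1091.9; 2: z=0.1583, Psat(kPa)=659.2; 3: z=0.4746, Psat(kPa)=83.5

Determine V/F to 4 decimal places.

Raoult's law: Kᵢ = Pᵢˢᵃᵗ/P = Pᵢˢᵃᵗ/286.0.
  K_1 = 1091.9/286.0 = 3.817832, K_2 = 659.2/286.0 = 2.304895, K_3 = 83.5/286.0 = 0.291958
Newton iteration, V/F⁰ = 0.5:
  V/F = 0.5000: g = 0.03422, g' = -1.1712 → V/F = 0.5292
Converged at V/F = 0.5292.

V/F = 0.5292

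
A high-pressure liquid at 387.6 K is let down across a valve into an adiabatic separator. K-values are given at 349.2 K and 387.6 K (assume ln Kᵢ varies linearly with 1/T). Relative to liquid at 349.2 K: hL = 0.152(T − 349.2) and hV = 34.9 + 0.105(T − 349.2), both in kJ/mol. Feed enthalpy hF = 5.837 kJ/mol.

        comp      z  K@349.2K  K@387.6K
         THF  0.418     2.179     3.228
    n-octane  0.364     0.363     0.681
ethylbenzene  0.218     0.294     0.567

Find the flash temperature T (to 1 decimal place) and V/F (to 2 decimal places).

T = 350.7 K, V/F = 0.16

Adiabatic flash: solve Rachford–Rice at each trial T, then check hF = ψ·hV(T) + (1−ψ)·hL(T).
  T = 349.2 K: K = (2.179, 0.363, 0.294), RR gives ψ = 0.137, H_out = 4.775 kJ/mol
  T = 387.6 K: K = (3.228, 0.681, 0.567), RR gives ψ = 0.882, H_out = 35.010 kJ/mol
  T = 368.4 K: K = (2.679, 0.505, 0.415), RR gives ψ = 0.443, H_out = 17.978 kJ/mol
  T = 358.8 K: K = (2.423, 0.430, 0.351), RR gives ψ = 0.288, H_out = 11.371 kJ/mol
  T = 354.0 K: K = (2.299, 0.396, 0.322), RR gives ψ = 0.213, H_out = 8.118 kJ/mol
  T = 351.6 K: K = (2.239, 0.379, 0.308), RR gives ψ = 0.175, H_out = 6.464 kJ/mol
Linear interpolation between T = 349.2 (H_out = 4.775) and T = 351.6 (H_out = 6.464) on hF = 5.837 gives T ≈ 350.7 K, at which ψ = 0.16.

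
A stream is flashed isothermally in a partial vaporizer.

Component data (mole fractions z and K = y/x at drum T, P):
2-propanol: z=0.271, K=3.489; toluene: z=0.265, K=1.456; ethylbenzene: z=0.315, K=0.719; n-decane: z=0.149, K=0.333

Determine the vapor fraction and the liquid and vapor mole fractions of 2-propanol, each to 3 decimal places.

ψ = 0.776, x_2-propanol = 0.092, y_2-propanol = 0.322

Let ψ = V/F and solve Σ zᵢ(Kᵢ−1)/(1+ψ(Kᵢ−1)) = 0.
g(0) = ΣzᵢKᵢ − 1 = 0.607 and g(1) = 1 − Σzᵢ/Kᵢ = -0.145, so a root lies in (0, 1).
Iterate (Newton) starting at ψ = 0.5:
  ψ = 0.500: g = 0.1468, g' = -0.553 → ψ = 0.766
  ψ = 0.766: g = 0.0058, g' = -0.546 → ψ = 0.776
Converged at ψ = 0.776.
Compositions from xᵢ = zᵢ/(1+ψ(Kᵢ−1)), yᵢ = Kᵢxᵢ:
  2-propanol: x = 0.092, y = 0.322
  toluene: x = 0.196, y = 0.285
  ethylbenzene: x = 0.403, y = 0.290
  n-decane: x = 0.309, y = 0.103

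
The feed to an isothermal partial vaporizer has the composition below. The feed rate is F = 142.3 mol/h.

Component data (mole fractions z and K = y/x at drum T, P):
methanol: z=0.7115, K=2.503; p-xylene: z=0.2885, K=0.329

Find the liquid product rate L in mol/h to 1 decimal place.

Binary case is linear: z₁(K₁−1)(1+ψ(K₂−1)) + z₂(K₂−1)(1+ψ(K₁−1)) = 0
⇒ ψ = [z₁(K₁−1)+z₂(K₂−1)] / [−(K₁−1)(K₂−1)] = 0.87580/1.00851 = 0.8684
Then V = ψ·F = 0.8684·142.3 = 123.6 mol/h and L = F − V = 18.7 mol/h.

L = 18.7 mol/h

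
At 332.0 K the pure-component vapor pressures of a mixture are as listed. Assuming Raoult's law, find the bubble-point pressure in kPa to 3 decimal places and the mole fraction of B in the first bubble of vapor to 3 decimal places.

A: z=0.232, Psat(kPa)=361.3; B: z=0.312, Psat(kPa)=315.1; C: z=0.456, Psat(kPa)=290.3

At the bubble point ψ → 0, so ΣzᵢKᵢ = 1 with Kᵢ = Pᵢˢᵃᵗ/P ⇒ P = ΣzᵢPᵢˢᵃᵗ.
P = 0.232·361.3 + 0.312·315.1 + 0.456·290.3 = 314.510 kPa
yᵢ = zᵢPᵢˢᵃᵗ/P ⇒ y_B = 0.312·315.1/314.510 = 0.313

Pbub = 314.510 kPa, y_B = 0.313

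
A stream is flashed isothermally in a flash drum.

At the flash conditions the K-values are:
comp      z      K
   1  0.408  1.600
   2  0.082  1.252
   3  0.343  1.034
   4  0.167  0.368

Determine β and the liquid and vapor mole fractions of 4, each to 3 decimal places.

β = 0.740, x_4 = 0.314, y_4 = 0.115

Newton iteration, β⁰ = 0.5:
  β = 0.500: g = 0.0638, g' = -0.234 → β = 0.773
  β = 0.773: g = -0.0104, g' = -0.327 → β = 0.741
  β = 0.741: g = -0.0003, g' = -0.310 → β = 0.740
Converged at β = 0.740.
Compositions from xᵢ = zᵢ/(1+β(Kᵢ−1)), yᵢ = Kᵢxᵢ:
  1: x = 0.283, y = 0.452
  2: x = 0.069, y = 0.087
  3: x = 0.335, y = 0.346
  4: x = 0.314, y = 0.115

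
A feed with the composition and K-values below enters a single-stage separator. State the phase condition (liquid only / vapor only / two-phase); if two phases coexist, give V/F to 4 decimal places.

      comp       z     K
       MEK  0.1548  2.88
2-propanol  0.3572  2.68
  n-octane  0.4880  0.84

vapor only

ΣzᵢKᵢ = 1.8130; Σzᵢ/Kᵢ = 0.7680.
Since Σzᵢ/Kᵢ < 1 the mixture is above its dew point — single vapor phase.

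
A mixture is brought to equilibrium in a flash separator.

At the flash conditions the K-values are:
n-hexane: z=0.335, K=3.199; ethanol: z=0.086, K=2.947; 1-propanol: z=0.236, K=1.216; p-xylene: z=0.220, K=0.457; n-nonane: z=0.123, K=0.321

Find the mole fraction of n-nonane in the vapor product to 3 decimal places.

y_n-nonane = 0.083

Material balance + equilibrium reduce to Σ zᵢ(Kᵢ−1)/(1+ψ(Kᵢ−1)) = 0.
g(0) = ΣzᵢKᵢ − 1 = 0.752 and g(1) = 1 − Σzᵢ/Kᵢ = -0.193, so a root lies in (0, 1).
Newton iteration, ψ⁰ = 0.5:
  ψ = 0.500: g = 0.1913, g' = -0.712 → ψ = 0.769
  ψ = 0.769: g = 0.0050, g' = -0.723 → ψ = 0.775
Converged at ψ = 0.775.
Compositions from xᵢ = zᵢ/(1+ψ(Kᵢ−1)), yᵢ = Kᵢxᵢ:
  n-hexane: x = 0.124, y = 0.396
  ethanol: x = 0.034, y = 0.101
  1-propanol: x = 0.202, y = 0.246
  p-xylene: x = 0.380, y = 0.174
  n-nonane: x = 0.260, y = 0.083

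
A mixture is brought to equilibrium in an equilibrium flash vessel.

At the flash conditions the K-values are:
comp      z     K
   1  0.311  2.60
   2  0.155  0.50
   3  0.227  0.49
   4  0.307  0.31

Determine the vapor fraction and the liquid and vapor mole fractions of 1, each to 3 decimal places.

Rachford–Rice: g(ψ) = Σ zᵢ(Kᵢ−1)/(1+ψ(Kᵢ−1)) = 0.
Check two-phase: ΣzᵢKᵢ = 1.093 > 1 and Σzᵢ/Kᵢ = 1.883 > 1, so g(0) = 0.093 > 0 and g(1) = -0.883 < 0.
Newton iteration, ψ⁰ = 0.5:
  ψ = 0.500: g = -0.3057, g' = -0.762 → ψ = 0.099
  ψ = 0.099: g = -0.0010, g' = -0.871 → ψ = 0.098
Converged at ψ = 0.098.
Compositions from xᵢ = zᵢ/(1+ψ(Kᵢ−1)), yᵢ = Kᵢxᵢ:
  1: x = 0.269, y = 0.699
  2: x = 0.163, y = 0.081
  3: x = 0.239, y = 0.117
  4: x = 0.329, y = 0.102

ψ = 0.098, x_1 = 0.269, y_1 = 0.699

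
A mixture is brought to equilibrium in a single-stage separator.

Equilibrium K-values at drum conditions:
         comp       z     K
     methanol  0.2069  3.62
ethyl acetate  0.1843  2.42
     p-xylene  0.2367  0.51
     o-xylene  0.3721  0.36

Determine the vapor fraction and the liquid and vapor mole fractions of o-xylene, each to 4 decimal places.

Material balance + equilibrium reduce to Σ zᵢ(Kᵢ−1)/(1+ψ(Kᵢ−1)) = 0.
Check two-phase: ΣzᵢKᵢ = 1.4497 > 1 and Σzᵢ/Kᵢ = 1.6310 > 1, so g(0) = 0.4497 > 0 and g(1) = -0.6310 < 0.
Iterate (Newton) starting at ψ = 0.39:
  ψ = 0.3900: g = -0.02419, g' = -0.8589 → ψ = 0.3618
  ψ = 0.3618: g = 0.00027, g' = -0.8785 → ψ = 0.3621
Converged at ψ = 0.3621.
Compositions from xᵢ = zᵢ/(1+ψ(Kᵢ−1)), yᵢ = Kᵢxᵢ:
  methanol: x = 0.1062, y = 0.3843
  ethyl acetate: x = 0.1217, y = 0.2945
  p-xylene: x = 0.2878, y = 0.1468
  o-xylene: x = 0.4844, y = 0.1744

ψ = 0.3621, x_o-xylene = 0.4844, y_o-xylene = 0.1744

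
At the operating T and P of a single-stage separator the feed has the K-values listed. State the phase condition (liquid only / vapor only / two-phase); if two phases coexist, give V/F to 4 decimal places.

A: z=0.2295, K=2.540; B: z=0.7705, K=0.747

two-phase, V/F = 0.4068

ΣzᵢKᵢ = 1.1585; Σzᵢ/Kᵢ = 1.1218.
Both exceed 1, so a two-phase solution exists.
Material balance + equilibrium reduce to Σ zᵢ(Kᵢ−1)/(1+ψ(Kᵢ−1)) = 0.
Binary case is linear: z₁(K₁−1)(1+ψ(K₂−1)) + z₂(K₂−1)(1+ψ(K₁−1)) = 0
⇒ ψ = [z₁(K₁−1)+z₂(K₂−1)] / [−(K₁−1)(K₂−1)] = 0.15849/0.38962 = 0.4068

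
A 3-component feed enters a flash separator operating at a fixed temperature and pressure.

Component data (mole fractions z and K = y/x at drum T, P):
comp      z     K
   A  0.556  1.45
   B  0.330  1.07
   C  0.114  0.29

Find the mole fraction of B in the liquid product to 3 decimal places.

Rachford–Rice: g(ψ) = Σ zᵢ(Kᵢ−1)/(1+ψ(Kᵢ−1)) = 0.
Check two-phase: ΣzᵢKᵢ = 1.192 > 1 and Σzᵢ/Kᵢ = 1.085 > 1, so g(0) = 0.192 > 0 and g(1) = -0.085 < 0.
Iterate (Newton) starting at ψ = 0.69:
  ψ = 0.690: g = 0.0543, g' = -0.288 → ψ = 0.879
  ψ = 0.879: g = -0.0141, g' = -0.465 → ψ = 0.848
  ψ = 0.848: g = -0.0006, g' = -0.424 → ψ = 0.847
Converged at ψ = 0.847.
Compositions from xᵢ = zᵢ/(1+ψ(Kᵢ−1)), yᵢ = Kᵢxᵢ:
  A: x = 0.403, y = 0.584
  B: x = 0.312, y = 0.333
  C: x = 0.286, y = 0.083

x_B = 0.312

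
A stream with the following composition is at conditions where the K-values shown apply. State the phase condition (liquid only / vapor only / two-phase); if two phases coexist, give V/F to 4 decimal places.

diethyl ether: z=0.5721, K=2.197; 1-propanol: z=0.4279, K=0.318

ΣzᵢKᵢ = 1.3930; Σzᵢ/Kᵢ = 1.6060.
Both exceed 1, so a two-phase solution exists.
Material balance + equilibrium reduce to Σ zᵢ(Kᵢ−1)/(1+ψ(Kᵢ−1)) = 0.
Binary case is linear: z₁(K₁−1)(1+ψ(K₂−1)) + z₂(K₂−1)(1+ψ(K₁−1)) = 0
⇒ ψ = [z₁(K₁−1)+z₂(K₂−1)] / [−(K₁−1)(K₂−1)] = 0.39298/0.81635 = 0.4814

two-phase, V/F = 0.4814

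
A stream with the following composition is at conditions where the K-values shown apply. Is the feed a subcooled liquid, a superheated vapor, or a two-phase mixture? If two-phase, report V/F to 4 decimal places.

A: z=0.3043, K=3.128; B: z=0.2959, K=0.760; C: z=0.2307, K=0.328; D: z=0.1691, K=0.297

ΣzᵢKᵢ = 1.3026; Σzᵢ/Kᵢ = 1.7593.
Both exceed 1, so a two-phase solution exists.
Rachford–Rice: g(ψ) = Σ zᵢ(Kᵢ−1)/(1+ψ(Kᵢ−1)) = 0.
Newton iteration, ψ⁰ = 0.5:
  ψ = 0.5000: g = -0.18376, g' = -0.7805 → ψ = 0.2646
  ψ = 0.2646: g = 0.00388, g' = -0.8637 → ψ = 0.2691
Converged at ψ = 0.2691.

two-phase, V/F = 0.2691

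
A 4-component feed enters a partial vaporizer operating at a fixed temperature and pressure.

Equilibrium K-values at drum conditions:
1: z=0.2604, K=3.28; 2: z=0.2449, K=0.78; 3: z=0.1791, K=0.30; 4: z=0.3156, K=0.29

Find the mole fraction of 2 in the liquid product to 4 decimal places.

Material balance + equilibrium reduce to Σ zᵢ(Kᵢ−1)/(1+β(Kᵢ−1)) = 0.
g(0) = ΣzᵢKᵢ − 1 = 0.1904 and g(1) = 1 − Σzᵢ/Kᵢ = -1.0786, so a root lies in (0, 1).
Newton–Raphson from β = 0.6:
  β = 0.6000: g = -0.41788, g' = -1.0009 → β = 0.1825
  β = 0.1825: g = -0.03803, g' = -1.0132 → β = 0.1450
  β = 0.1450: g = 0.00126, g' = -1.0837 → β = 0.1461
Converged at β = 0.1461.
Compositions from xᵢ = zᵢ/(1+β(Kᵢ−1)), yᵢ = Kᵢxᵢ:
  1: x = 0.1953, y = 0.6407
  2: x = 0.2530, y = 0.1974
  3: x = 0.1995, y = 0.0599
  4: x = 0.3521, y = 0.1021

x_2 = 0.2530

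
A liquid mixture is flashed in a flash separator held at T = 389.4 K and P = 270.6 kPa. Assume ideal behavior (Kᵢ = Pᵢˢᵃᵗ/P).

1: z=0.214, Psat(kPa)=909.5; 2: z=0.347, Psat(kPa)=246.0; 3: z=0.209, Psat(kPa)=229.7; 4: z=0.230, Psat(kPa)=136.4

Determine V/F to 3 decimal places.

Raoult's law: Kᵢ = Pᵢˢᵃᵗ/P = Pᵢˢᵃᵗ/270.6.
  K_1 = 909.5/270.6 = 3.36105, K_2 = 246.0/270.6 = 0.90909, K_3 = 229.7/270.6 = 0.84885, K_4 = 136.4/270.6 = 0.50407
Rachford–Rice: g(V/F) = Σ zᵢ(Kᵢ−1)/(1+V/F(Kᵢ−1)) = 0.
Check two-phase: ΣzᵢKᵢ = 1.328 > 1 and Σzᵢ/Kᵢ = 1.148 > 1, so g(0) = 0.328 > 0 and g(1) = -0.148 < 0.
Newton iteration, V/F⁰ = 0.5:
  V/F = 0.500: g = 0.0128, g' = -0.360 → V/F = 0.536
Converged at V/F = 0.536.

V/F = 0.536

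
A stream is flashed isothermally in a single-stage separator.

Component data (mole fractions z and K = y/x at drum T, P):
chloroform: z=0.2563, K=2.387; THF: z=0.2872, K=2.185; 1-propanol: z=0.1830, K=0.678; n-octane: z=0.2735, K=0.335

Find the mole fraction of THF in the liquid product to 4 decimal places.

x_THF = 0.1648

Material balance + equilibrium reduce to Σ zᵢ(Kᵢ−1)/(1+V/F(Kᵢ−1)) = 0.
Check two-phase: ΣzᵢKᵢ = 1.4550 > 1 and Σzᵢ/Kᵢ = 1.3251 > 1, so g(0) = 0.4550 > 0 and g(1) = -0.3251 < 0.
Iterate (Newton) starting at V/F = 0.45:
  V/F = 0.4500: g = 0.11239, g' = -0.6307 → V/F = 0.6282
  V/F = 0.6282: g = -0.00117, g' = -0.6599 → V/F = 0.6264
Converged at V/F = 0.6264.
Compositions from xᵢ = zᵢ/(1+V/F(Kᵢ−1)), yᵢ = Kᵢxᵢ:
  chloroform: x = 0.1371, y = 0.3274
  THF: x = 0.1648, y = 0.3602
  1-propanol: x = 0.2292, y = 0.1554
  n-octane: x = 0.4688, y = 0.1570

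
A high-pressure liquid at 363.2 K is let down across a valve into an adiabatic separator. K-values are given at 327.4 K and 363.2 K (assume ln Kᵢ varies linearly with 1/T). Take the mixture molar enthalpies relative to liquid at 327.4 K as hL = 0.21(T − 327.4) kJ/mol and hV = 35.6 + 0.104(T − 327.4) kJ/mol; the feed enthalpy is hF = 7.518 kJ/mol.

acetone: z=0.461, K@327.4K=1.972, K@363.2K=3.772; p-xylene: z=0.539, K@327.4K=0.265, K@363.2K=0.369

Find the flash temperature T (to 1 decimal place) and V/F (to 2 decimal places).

Adiabatic flash: solve Rachford–Rice at each trial T, then check hF = ψ·hV(T) + (1−ψ)·hL(T).
  T = 327.4 K: K = (1.972, 0.265), RR gives ψ = 0.073, H_out = 2.588 kJ/mol
  T = 363.2 K: K = (3.772, 0.369), RR gives ψ = 0.536, H_out = 24.570 kJ/mol
  T = 345.3 K: K = (2.774, 0.315), RR gives ψ = 0.369, H_out = 16.211 kJ/mol
  T = 336.4 K: K = (2.352, 0.290), RR gives ψ = 0.250, H_out = 10.566 kJ/mol
  T = 331.9 K: K = (2.156, 0.277), RR gives ψ = 0.172, H_out = 6.974 kJ/mol
  T = 334.1 K: K = (2.250, 0.283), RR gives ψ = 0.212, H_out = 8.812 kJ/mol
  T = 333.0 K: K = (2.203, 0.280), RR gives ψ = 0.192, H_out = 7.914 kJ/mol
Linear interpolation between T = 331.9 (H_out = 6.974) and T = 333.0 (H_out = 7.914) on hF = 7.518 gives T ≈ 332.5 K, at which ψ = 0.18.

T = 332.5 K, V/F = 0.18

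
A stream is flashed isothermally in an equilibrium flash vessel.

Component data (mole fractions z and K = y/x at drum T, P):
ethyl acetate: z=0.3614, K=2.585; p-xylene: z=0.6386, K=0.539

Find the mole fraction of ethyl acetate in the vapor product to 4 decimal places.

Let ψ = V/F and solve Σ zᵢ(Kᵢ−1)/(1+ψ(Kᵢ−1)) = 0.
Check two-phase: ΣzᵢKᵢ = 1.2784 > 1 and Σzᵢ/Kᵢ = 1.3246 > 1, so g(0) = 0.2784 > 0 and g(1) = -0.3246 < 0.
Binary case is linear: z₁(K₁−1)(1+ψ(K₂−1)) + z₂(K₂−1)(1+ψ(K₁−1)) = 0
⇒ ψ = [z₁(K₁−1)+z₂(K₂−1)] / [−(K₁−1)(K₂−1)] = 0.27842/0.73068 = 0.3810
Compositions from xᵢ = zᵢ/(1+ψ(Kᵢ−1)), yᵢ = Kᵢxᵢ:
  ethyl acetate: x = 0.2253, y = 0.5824
  p-xylene: x = 0.7747, y = 0.4176

y_ethyl acetate = 0.5824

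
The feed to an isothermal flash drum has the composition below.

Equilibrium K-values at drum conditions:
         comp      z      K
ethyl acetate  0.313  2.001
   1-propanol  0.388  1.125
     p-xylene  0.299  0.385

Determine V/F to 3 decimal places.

Rachford–Rice: g(V/F) = Σ zᵢ(Kᵢ−1)/(1+V/F(Kᵢ−1)) = 0.
Check two-phase: ΣzᵢKᵢ = 1.178 > 1 and Σzᵢ/Kᵢ = 1.278 > 1, so g(0) = 0.178 > 0 and g(1) = -0.278 < 0.
Newton iteration, V/F⁰ = 0.67:
  V/F = 0.670: g = -0.0805, g' = -0.445 → V/F = 0.489
  V/F = 0.489: g = -0.0069, g' = -0.378 → V/F = 0.471
Converged at V/F = 0.471.

V/F = 0.471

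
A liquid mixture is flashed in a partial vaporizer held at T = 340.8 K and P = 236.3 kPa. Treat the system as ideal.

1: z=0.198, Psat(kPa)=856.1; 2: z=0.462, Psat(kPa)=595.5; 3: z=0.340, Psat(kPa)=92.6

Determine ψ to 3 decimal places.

Raoult's law: Kᵢ = Pᵢˢᵃᵗ/P = Pᵢˢᵃᵗ/236.3.
  K_1 = 856.1/236.3 = 3.62294, K_2 = 595.5/236.3 = 2.52010, K_3 = 92.6/236.3 = 0.39187
Rachford–Rice: g(ψ) = Σ zᵢ(Kᵢ−1)/(1+ψ(Kᵢ−1)) = 0.
Feasibility: ΣzᵢKᵢ = 2.015, Σzᵢ/Kᵢ = 1.106 — both > 1, two phases present.
Newton–Raphson from ψ = 0.5:
  ψ = 0.500: g = 0.3266, g' = -0.859 → ψ = 0.880
  ψ = 0.880: g = 0.0125, g' = -0.902 → ψ = 0.894
Converged at ψ = 0.894.

ψ = 0.894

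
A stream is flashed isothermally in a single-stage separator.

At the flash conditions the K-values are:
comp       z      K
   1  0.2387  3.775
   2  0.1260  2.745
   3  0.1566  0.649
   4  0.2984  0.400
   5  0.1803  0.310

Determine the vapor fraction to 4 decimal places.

Material balance + equilibrium reduce to Σ zᵢ(Kᵢ−1)/(1+ψ(Kᵢ−1)) = 0.
Feasibility: ΣzᵢKᵢ = 1.5238, Σzᵢ/Kᵢ = 1.6780 — both > 1, two phases present.
Newton iteration, ψ⁰ = 0.5:
  ψ = 0.5000: g = -0.11751, g' = -0.8796 → ψ = 0.3664
  ψ = 0.3664: g = 0.00349, g' = -0.9503 → ψ = 0.3701
Converged at ψ = 0.3701.

ψ = 0.3701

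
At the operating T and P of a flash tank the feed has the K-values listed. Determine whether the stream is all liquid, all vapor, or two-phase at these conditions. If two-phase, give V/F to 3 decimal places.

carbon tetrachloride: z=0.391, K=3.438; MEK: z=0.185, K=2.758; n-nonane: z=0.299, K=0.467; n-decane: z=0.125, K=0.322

two-phase, V/F = 0.795

ΣzᵢKᵢ = 2.034; Σzᵢ/Kᵢ = 1.209.
Both exceed 1, so a two-phase solution exists.
Material balance + equilibrium reduce to Σ zᵢ(Kᵢ−1)/(1+ψ(Kᵢ−1)) = 0.
Newton–Raphson from ψ = 0.42:
  ψ = 0.420: g = 0.3343, g' = -1.010 → ψ = 0.751
  ψ = 0.751: g = 0.0385, g' = -0.871 → ψ = 0.795
Converged at ψ = 0.795.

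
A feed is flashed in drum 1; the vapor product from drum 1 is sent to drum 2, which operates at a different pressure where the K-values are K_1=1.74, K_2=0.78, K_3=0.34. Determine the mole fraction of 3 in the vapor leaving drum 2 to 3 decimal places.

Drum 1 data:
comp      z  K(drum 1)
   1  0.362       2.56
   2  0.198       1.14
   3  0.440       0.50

Drum 1:
Material balance + equilibrium reduce to Σ zᵢ(Kᵢ−1)/(1+ψ₁(Kᵢ−1)) = 0.
g(0) = ΣzᵢKᵢ − 1 = 0.372 and g(1) = 1 − Σzᵢ/Kᵢ = -0.195, so a root lies in (0, 1).
Newton iteration, ψ₁⁰ = 0.43:
  ψ₁ = 0.430: g = 0.0839, g' = -0.498 → ψ₁ = 0.599
  ψ₁ = 0.599: g = 0.0036, g' = -0.463 → ψ₁ = 0.606
Converged at ψ₁ = 0.606.
Drum-1 compositions:
  1: x = 0.186, y = 0.476
  2: x = 0.183, y = 0.208
  3: x = 0.631, y = 0.316
Drum-2 feed = drum-1 vapor: z₂ = (0.4762, 0.2081, 0.3157).
Drum 2:
Newton–Raphson from ψ₂ = 0.5:
  ψ₂ = 0.500: g = -0.1052, g' = -0.458 → ψ₂ = 0.270
  ψ₂ = 0.270: g = -0.0086, g' = -0.396 → ψ₂ = 0.248
Converged at ψ₂ = 0.248.
  1: x = 0.402, y = 0.700
  2: x = 0.220, y = 0.172
  3: x = 0.378, y = 0.128

y_3 (drum 2) = 0.128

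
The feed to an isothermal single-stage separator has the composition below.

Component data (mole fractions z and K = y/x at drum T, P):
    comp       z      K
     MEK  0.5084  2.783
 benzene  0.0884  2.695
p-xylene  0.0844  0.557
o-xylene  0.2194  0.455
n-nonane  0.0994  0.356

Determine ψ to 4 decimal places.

ψ = 0.8468

Material balance + equilibrium reduce to Σ zᵢ(Kᵢ−1)/(1+ψ(Kᵢ−1)) = 0.
Check two-phase: ΣzᵢKᵢ = 1.8353 > 1 and Σzᵢ/Kᵢ = 1.1284 > 1, so g(0) = 0.8353 > 0 and g(1) = -0.1284 < 0.
Iterate (Newton) starting at ψ = 0.5:
  ψ = 0.5000: g = 0.25354, g' = -0.7663 → ψ = 0.8309
  ψ = 0.8309: g = 0.01215, g' = -0.7561 → ψ = 0.8469
  ψ = 0.8469: g = -0.00008, g' = -0.7661 → ψ = 0.8468
Converged at ψ = 0.8468.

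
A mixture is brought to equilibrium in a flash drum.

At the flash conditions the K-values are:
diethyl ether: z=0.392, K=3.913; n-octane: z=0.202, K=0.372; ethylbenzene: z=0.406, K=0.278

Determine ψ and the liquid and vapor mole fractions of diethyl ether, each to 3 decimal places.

Iterate (Newton) starting at ψ = 0.45:
  ψ = 0.450: g = -0.1169, g' = -1.242 → ψ = 0.356
  ψ = 0.356: g = 0.0028, g' = -1.317 → ψ = 0.358
Converged at ψ = 0.358.
Compositions from xᵢ = zᵢ/(1+ψ(Kᵢ−1)), yᵢ = Kᵢxᵢ:
  diethyl ether: x = 0.192, y = 0.751
  n-octane: x = 0.261, y = 0.097
  ethylbenzene: x = 0.548, y = 0.152

ψ = 0.358, x_diethyl ether = 0.192, y_diethyl ether = 0.751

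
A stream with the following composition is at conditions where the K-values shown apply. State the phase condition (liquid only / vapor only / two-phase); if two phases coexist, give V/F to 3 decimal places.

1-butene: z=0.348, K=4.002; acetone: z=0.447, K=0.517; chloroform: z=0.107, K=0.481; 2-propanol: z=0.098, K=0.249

ΣzᵢKᵢ = 1.700; Σzᵢ/Kᵢ = 1.568.
Both exceed 1, so a two-phase solution exists.
Rachford–Rice: g(ψ) = Σ zᵢ(Kᵢ−1)/(1+ψ(Kᵢ−1)) = 0.
Newton–Raphson from ψ = 0.5:
  ψ = 0.500: g = -0.0598, g' = -0.877 → ψ = 0.432
  ψ = 0.432: g = 0.0016, g' = -0.930 → ψ = 0.434
Converged at ψ = 0.434.

two-phase, V/F = 0.434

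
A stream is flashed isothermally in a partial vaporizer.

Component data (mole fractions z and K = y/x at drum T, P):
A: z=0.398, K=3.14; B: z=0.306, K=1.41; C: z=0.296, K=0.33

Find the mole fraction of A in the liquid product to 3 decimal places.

Rachford–Rice: g(V/F) = Σ zᵢ(Kᵢ−1)/(1+V/F(Kᵢ−1)) = 0.
Feasibility: ΣzᵢKᵢ = 1.779, Σzᵢ/Kᵢ = 1.241 — both > 1, two phases present.
Newton–Raphson from V/F = 0.5:
  V/F = 0.500: g = 0.2173, g' = -0.761 → V/F = 0.786
  V/F = 0.786: g = -0.0061, g' = -0.875 → V/F = 0.779
Converged at V/F = 0.779.
Compositions from xᵢ = zᵢ/(1+V/F(Kᵢ−1)), yᵢ = Kᵢxᵢ:
  A: x = 0.149, y = 0.469
  B: x = 0.232, y = 0.327
  C: x = 0.619, y = 0.204

x_A = 0.149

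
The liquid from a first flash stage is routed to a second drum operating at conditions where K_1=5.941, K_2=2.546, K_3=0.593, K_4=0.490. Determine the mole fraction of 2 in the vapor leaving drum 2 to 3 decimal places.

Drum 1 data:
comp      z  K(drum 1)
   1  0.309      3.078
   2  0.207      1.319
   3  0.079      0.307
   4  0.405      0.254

y_2 (drum 2) = 0.263

Drum 1:
Newton–Raphson from ψ₁ = 0.5:
  ψ₁ = 0.500: g = -0.1938, g' = -0.999 → ψ₁ = 0.306
  ψ₁ = 0.306: g = -0.0083, g' = -0.956 → ψ₁ = 0.297
Converged at ψ₁ = 0.297.
Drum-1 compositions:
  1: x = 0.191, y = 0.588
  2: x = 0.189, y = 0.249
  3: x = 0.100, y = 0.031
  4: x = 0.520, y = 0.132
Drum-2 feed = drum-1 liquid: z₂ = (0.1910, 0.1891, 0.0995, 0.5204).
Drum 2:
Let ψ₂ = V/F and solve Σ zᵢ(Kᵢ−1)/(1+ψ₂(Kᵢ−1)) = 0.
g(0) = ΣzᵢKᵢ − 1 = 0.930 and g(1) = 1 − Σzᵢ/Kᵢ = -0.336, so a root lies in (0, 1).
Newton iteration, ψ₂⁰ = 0.5:
  ψ₂ = 0.500: g = 0.0297, g' = -0.801 → ψ₂ = 0.537
  ψ₂ = 0.537: g = 0.0006, g' = -0.768 → ψ₂ = 0.538
Converged at ψ₂ = 0.538.
  1: x = 0.052, y = 0.310
  2: x = 0.103, y = 0.263
  3: x = 0.127, y = 0.076
  4: x = 0.717, y = 0.351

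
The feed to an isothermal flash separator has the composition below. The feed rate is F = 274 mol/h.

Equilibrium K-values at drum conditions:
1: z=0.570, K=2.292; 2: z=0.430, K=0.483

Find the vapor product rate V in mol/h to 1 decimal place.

Iterate (Newton) starting at V/F = 0.5:
  V/F = 0.500: g = 0.1476, g' = -0.560 → V/F = 0.763
  V/F = 0.763: g = 0.0035, g' = -0.555 → V/F = 0.770
Converged at V/F = 0.770.
Then V = V/F·F = 0.7697·274 = 210.9 mol/h and L = F − V = 63.1 mol/h.

V = 210.9 mol/h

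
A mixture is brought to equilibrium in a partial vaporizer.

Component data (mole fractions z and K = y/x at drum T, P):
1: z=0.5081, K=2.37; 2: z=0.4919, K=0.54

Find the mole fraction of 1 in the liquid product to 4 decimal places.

x_1 = 0.2514

Material balance + equilibrium reduce to Σ zᵢ(Kᵢ−1)/(1+ψ(Kᵢ−1)) = 0.
g(0) = ΣzᵢKᵢ − 1 = 0.4698 and g(1) = 1 − Σzᵢ/Kᵢ = -0.1253, so a root lies in (0, 1).
Binary case is linear: z₁(K₁−1)(1+ψ(K₂−1)) + z₂(K₂−1)(1+ψ(K₁−1)) = 0
⇒ ψ = [z₁(K₁−1)+z₂(K₂−1)] / [−(K₁−1)(K₂−1)] = 0.46982/0.63020 = 0.7455
Compositions from xᵢ = zᵢ/(1+ψ(Kᵢ−1)), yᵢ = Kᵢxᵢ:
  1: x = 0.2514, y = 0.5957
  2: x = 0.7486, y = 0.4043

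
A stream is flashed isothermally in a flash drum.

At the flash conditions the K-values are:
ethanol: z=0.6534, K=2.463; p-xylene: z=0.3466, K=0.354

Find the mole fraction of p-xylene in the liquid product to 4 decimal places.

Rachford–Rice: g(V/F) = Σ zᵢ(Kᵢ−1)/(1+V/F(Kᵢ−1)) = 0.
Feasibility: ΣzᵢKᵢ = 1.7320, Σzᵢ/Kᵢ = 1.2444 — both > 1, two phases present.
Binary case is linear: z₁(K₁−1)(1+V/F(K₂−1)) + z₂(K₂−1)(1+V/F(K₁−1)) = 0
⇒ V/F = [z₁(K₁−1)+z₂(K₂−1)] / [−(K₁−1)(K₂−1)] = 0.73202/0.94510 = 0.7745
Compositions from xᵢ = zᵢ/(1+V/F(Kᵢ−1)), yᵢ = Kᵢxᵢ:
  ethanol: x = 0.3063, y = 0.7544
  p-xylene: x = 0.6937, y = 0.2456

x_p-xylene = 0.6937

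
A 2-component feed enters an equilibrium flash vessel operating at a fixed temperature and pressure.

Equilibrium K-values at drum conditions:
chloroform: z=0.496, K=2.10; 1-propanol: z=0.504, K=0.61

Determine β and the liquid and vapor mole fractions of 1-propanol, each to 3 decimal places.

β = 0.814, x_1-propanol = 0.738, y_1-propanol = 0.450

Material balance + equilibrium reduce to Σ zᵢ(Kᵢ−1)/(1+β(Kᵢ−1)) = 0.
g(0) = ΣzᵢKᵢ − 1 = 0.349 and g(1) = 1 − Σzᵢ/Kᵢ = -0.062, so a root lies in (0, 1).
Newton iteration, β⁰ = 0.5:
  β = 0.500: g = 0.1078, g' = -0.368 → β = 0.793
  β = 0.793: g = 0.0069, g' = -0.332 → β = 0.814
Converged at β = 0.814.
Compositions from xᵢ = zᵢ/(1+β(Kᵢ−1)), yᵢ = Kᵢxᵢ:
  chloroform: x = 0.262, y = 0.550
  1-propanol: x = 0.738, y = 0.450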